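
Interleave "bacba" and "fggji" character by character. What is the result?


Interleaving "bacba" and "fggji":
  Position 0: 'b' from first, 'f' from second => "bf"
  Position 1: 'a' from first, 'g' from second => "ag"
  Position 2: 'c' from first, 'g' from second => "cg"
  Position 3: 'b' from first, 'j' from second => "bj"
  Position 4: 'a' from first, 'i' from second => "ai"
Result: bfagcgbjai

bfagcgbjai


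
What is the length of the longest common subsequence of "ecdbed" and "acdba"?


LCS of "ecdbed" and "acdba"
DP table:
           a    c    d    b    a
      0    0    0    0    0    0
  e   0    0    0    0    0    0
  c   0    0    1    1    1    1
  d   0    0    1    2    2    2
  b   0    0    1    2    3    3
  e   0    0    1    2    3    3
  d   0    0    1    2    3    3
LCS length = dp[6][5] = 3

3


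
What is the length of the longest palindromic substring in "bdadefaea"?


Input: "bdadefaea"
Checking substrings for palindromes:
  [1:4] "dad" (len 3) => palindrome
  [6:9] "aea" (len 3) => palindrome
Longest palindromic substring: "dad" with length 3

3


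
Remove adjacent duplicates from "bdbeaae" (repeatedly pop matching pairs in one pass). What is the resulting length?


Input: bdbeaae
Stack-based adjacent duplicate removal:
  Read 'b': push. Stack: b
  Read 'd': push. Stack: bd
  Read 'b': push. Stack: bdb
  Read 'e': push. Stack: bdbe
  Read 'a': push. Stack: bdbea
  Read 'a': matches stack top 'a' => pop. Stack: bdbe
  Read 'e': matches stack top 'e' => pop. Stack: bdb
Final stack: "bdb" (length 3)

3


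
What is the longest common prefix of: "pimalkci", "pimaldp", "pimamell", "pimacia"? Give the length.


Words: pimalkci, pimaldp, pimamell, pimacia
  Position 0: all 'p' => match
  Position 1: all 'i' => match
  Position 2: all 'm' => match
  Position 3: all 'a' => match
  Position 4: ('l', 'l', 'm', 'c') => mismatch, stop
LCP = "pima" (length 4)

4


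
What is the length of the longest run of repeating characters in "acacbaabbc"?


Input: "acacbaabbc"
Scanning for longest run:
  Position 1 ('c'): new char, reset run to 1
  Position 2 ('a'): new char, reset run to 1
  Position 3 ('c'): new char, reset run to 1
  Position 4 ('b'): new char, reset run to 1
  Position 5 ('a'): new char, reset run to 1
  Position 6 ('a'): continues run of 'a', length=2
  Position 7 ('b'): new char, reset run to 1
  Position 8 ('b'): continues run of 'b', length=2
  Position 9 ('c'): new char, reset run to 1
Longest run: 'a' with length 2

2


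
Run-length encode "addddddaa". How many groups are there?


Input: addddddaa
Scanning for consecutive runs:
  Group 1: 'a' x 1 (positions 0-0)
  Group 2: 'd' x 6 (positions 1-6)
  Group 3: 'a' x 2 (positions 7-8)
Total groups: 3

3


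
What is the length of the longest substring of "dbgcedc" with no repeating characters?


Input: "dbgcedc"
Sliding window (track last position of each char):
  Position 0 ('d'): window [0,0] length 1 -- new best
  Position 1 ('b'): window [0,1] length 2 -- new best
  Position 2 ('g'): window [0,2] length 3 -- new best
  Position 3 ('c'): window [0,3] length 4 -- new best
  Position 4 ('e'): window [0,4] length 5 -- new best
  Position 5 ('d'): repeat (last at 0), move window start to 1
  Position 5 ('d'): window [1,5] length 5
  Position 6 ('c'): repeat (last at 3), move window start to 4
  Position 6 ('c'): window [4,6] length 3
Longest substring with no repeats: "dbgce" with length 5

5


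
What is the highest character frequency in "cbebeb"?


Input: cbebeb
Character counts:
  'b': 3
  'c': 1
  'e': 2
Maximum frequency: 3

3


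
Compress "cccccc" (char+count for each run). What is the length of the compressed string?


Input: cccccc
Runs:
  'c' x 6 => "c6"
Compressed: "c6"
Compressed length: 2

2


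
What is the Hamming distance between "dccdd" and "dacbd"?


Comparing "dccdd" and "dacbd" position by position:
  Position 0: 'd' vs 'd' => same
  Position 1: 'c' vs 'a' => differ
  Position 2: 'c' vs 'c' => same
  Position 3: 'd' vs 'b' => differ
  Position 4: 'd' vs 'd' => same
Total differences (Hamming distance): 2

2


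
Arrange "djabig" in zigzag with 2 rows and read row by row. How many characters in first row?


Zigzag "djabig" into 2 rows:
Placing characters:
  'd' => row 0
  'j' => row 1
  'a' => row 0
  'b' => row 1
  'i' => row 0
  'g' => row 1
Rows:
  Row 0: "dai"
  Row 1: "jbg"
First row length: 3

3


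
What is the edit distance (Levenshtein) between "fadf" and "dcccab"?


Computing edit distance: "fadf" -> "dcccab"
DP table:
           d    c    c    c    a    b
      0    1    2    3    4    5    6
  f   1    1    2    3    4    5    6
  a   2    2    2    3    4    4    5
  d   3    2    3    3    4    5    5
  f   4    3    3    4    4    5    6
Edit distance = dp[4][6] = 6

6


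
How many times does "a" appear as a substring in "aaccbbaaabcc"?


Searching for "a" in "aaccbbaaabcc"
Scanning each position:
  Position 0: "a" => MATCH
  Position 1: "a" => MATCH
  Position 2: "c" => no
  Position 3: "c" => no
  Position 4: "b" => no
  Position 5: "b" => no
  Position 6: "a" => MATCH
  Position 7: "a" => MATCH
  Position 8: "a" => MATCH
  Position 9: "b" => no
  Position 10: "c" => no
  Position 11: "c" => no
Total occurrences: 5

5


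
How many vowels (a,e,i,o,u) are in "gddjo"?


Input: gddjo
Checking each character:
  'g' at position 0: consonant
  'd' at position 1: consonant
  'd' at position 2: consonant
  'j' at position 3: consonant
  'o' at position 4: vowel (running total: 1)
Total vowels: 1

1


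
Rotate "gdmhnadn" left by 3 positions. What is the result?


Input: "gdmhnadn", rotate left by 3
First 3 characters: "gdm"
Remaining characters: "hnadn"
Concatenate remaining + first: "hnadn" + "gdm" = "hnadngdm"

hnadngdm


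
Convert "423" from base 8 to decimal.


Input: "423" in base 8
Positional expansion:
  Digit '4' (value 4) x 8^2 = 256
  Digit '2' (value 2) x 8^1 = 16
  Digit '3' (value 3) x 8^0 = 3
Sum = 275

275


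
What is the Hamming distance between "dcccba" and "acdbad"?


Comparing "dcccba" and "acdbad" position by position:
  Position 0: 'd' vs 'a' => differ
  Position 1: 'c' vs 'c' => same
  Position 2: 'c' vs 'd' => differ
  Position 3: 'c' vs 'b' => differ
  Position 4: 'b' vs 'a' => differ
  Position 5: 'a' vs 'd' => differ
Total differences (Hamming distance): 5

5


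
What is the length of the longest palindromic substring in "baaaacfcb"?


Input: "baaaacfcb"
Checking substrings for palindromes:
  [1:5] "aaaa" (len 4) => palindrome
  [1:4] "aaa" (len 3) => palindrome
  [2:5] "aaa" (len 3) => palindrome
  [5:8] "cfc" (len 3) => palindrome
  [1:3] "aa" (len 2) => palindrome
  [2:4] "aa" (len 2) => palindrome
Longest palindromic substring: "aaaa" with length 4

4


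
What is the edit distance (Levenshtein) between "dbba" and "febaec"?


Computing edit distance: "dbba" -> "febaec"
DP table:
           f    e    b    a    e    c
      0    1    2    3    4    5    6
  d   1    1    2    3    4    5    6
  b   2    2    2    2    3    4    5
  b   3    3    3    2    3    4    5
  a   4    4    4    3    2    3    4
Edit distance = dp[4][6] = 4

4


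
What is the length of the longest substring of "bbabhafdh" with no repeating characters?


Input: "bbabhafdh"
Sliding window (track last position of each char):
  Position 0 ('b'): window [0,0] length 1 -- new best
  Position 1 ('b'): repeat (last at 0), move window start to 1
  Position 1 ('b'): window [1,1] length 1
  Position 2 ('a'): window [1,2] length 2 -- new best
  Position 3 ('b'): repeat (last at 1), move window start to 2
  Position 3 ('b'): window [2,3] length 2
  Position 4 ('h'): window [2,4] length 3 -- new best
  Position 5 ('a'): repeat (last at 2), move window start to 3
  Position 5 ('a'): window [3,5] length 3
  Position 6 ('f'): window [3,6] length 4 -- new best
  Position 7 ('d'): window [3,7] length 5 -- new best
  Position 8 ('h'): repeat (last at 4), move window start to 5
  Position 8 ('h'): window [5,8] length 4
Longest substring with no repeats: "bhafd" with length 5

5


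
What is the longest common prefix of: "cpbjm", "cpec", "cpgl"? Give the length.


Words: cpbjm, cpec, cpgl
  Position 0: all 'c' => match
  Position 1: all 'p' => match
  Position 2: ('b', 'e', 'g') => mismatch, stop
LCP = "cp" (length 2)

2


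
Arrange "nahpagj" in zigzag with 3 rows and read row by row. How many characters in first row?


Zigzag "nahpagj" into 3 rows:
Placing characters:
  'n' => row 0
  'a' => row 1
  'h' => row 2
  'p' => row 1
  'a' => row 0
  'g' => row 1
  'j' => row 2
Rows:
  Row 0: "na"
  Row 1: "apg"
  Row 2: "hj"
First row length: 2

2


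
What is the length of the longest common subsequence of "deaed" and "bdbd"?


LCS of "deaed" and "bdbd"
DP table:
           b    d    b    d
      0    0    0    0    0
  d   0    0    1    1    1
  e   0    0    1    1    1
  a   0    0    1    1    1
  e   0    0    1    1    1
  d   0    0    1    1    2
LCS length = dp[5][4] = 2

2


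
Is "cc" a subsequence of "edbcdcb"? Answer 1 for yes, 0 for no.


Check if "cc" is a subsequence of "edbcdcb"
Greedy scan:
  Position 0 ('e'): no match needed
  Position 1 ('d'): no match needed
  Position 2 ('b'): no match needed
  Position 3 ('c'): matches sub[0] = 'c'
  Position 4 ('d'): no match needed
  Position 5 ('c'): matches sub[1] = 'c'
  Position 6 ('b'): no match needed
All 2 characters matched => is a subsequence

1


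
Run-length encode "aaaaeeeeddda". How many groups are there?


Input: aaaaeeeeddda
Scanning for consecutive runs:
  Group 1: 'a' x 4 (positions 0-3)
  Group 2: 'e' x 4 (positions 4-7)
  Group 3: 'd' x 3 (positions 8-10)
  Group 4: 'a' x 1 (positions 11-11)
Total groups: 4

4


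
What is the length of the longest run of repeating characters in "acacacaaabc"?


Input: "acacacaaabc"
Scanning for longest run:
  Position 1 ('c'): new char, reset run to 1
  Position 2 ('a'): new char, reset run to 1
  Position 3 ('c'): new char, reset run to 1
  Position 4 ('a'): new char, reset run to 1
  Position 5 ('c'): new char, reset run to 1
  Position 6 ('a'): new char, reset run to 1
  Position 7 ('a'): continues run of 'a', length=2
  Position 8 ('a'): continues run of 'a', length=3
  Position 9 ('b'): new char, reset run to 1
  Position 10 ('c'): new char, reset run to 1
Longest run: 'a' with length 3

3


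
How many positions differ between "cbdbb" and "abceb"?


Comparing "cbdbb" and "abceb" position by position:
  Position 0: 'c' vs 'a' => DIFFER
  Position 1: 'b' vs 'b' => same
  Position 2: 'd' vs 'c' => DIFFER
  Position 3: 'b' vs 'e' => DIFFER
  Position 4: 'b' vs 'b' => same
Positions that differ: 3

3


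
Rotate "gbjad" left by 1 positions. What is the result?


Input: "gbjad", rotate left by 1
First 1 characters: "g"
Remaining characters: "bjad"
Concatenate remaining + first: "bjad" + "g" = "bjadg"

bjadg


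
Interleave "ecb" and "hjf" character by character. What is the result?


Interleaving "ecb" and "hjf":
  Position 0: 'e' from first, 'h' from second => "eh"
  Position 1: 'c' from first, 'j' from second => "cj"
  Position 2: 'b' from first, 'f' from second => "bf"
Result: ehcjbf

ehcjbf


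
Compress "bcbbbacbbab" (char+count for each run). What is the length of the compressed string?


Input: bcbbbacbbab
Runs:
  'b' x 1 => "b1"
  'c' x 1 => "c1"
  'b' x 3 => "b3"
  'a' x 1 => "a1"
  'c' x 1 => "c1"
  'b' x 2 => "b2"
  'a' x 1 => "a1"
  'b' x 1 => "b1"
Compressed: "b1c1b3a1c1b2a1b1"
Compressed length: 16

16


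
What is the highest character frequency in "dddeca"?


Input: dddeca
Character counts:
  'a': 1
  'c': 1
  'd': 3
  'e': 1
Maximum frequency: 3

3


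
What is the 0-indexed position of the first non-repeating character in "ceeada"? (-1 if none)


Input: ceeada
Character frequencies:
  'a': 2
  'c': 1
  'd': 1
  'e': 2
Scanning left to right for freq == 1:
  Position 0 ('c'): unique! => answer = 0

0


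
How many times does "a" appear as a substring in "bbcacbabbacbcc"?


Searching for "a" in "bbcacbabbacbcc"
Scanning each position:
  Position 0: "b" => no
  Position 1: "b" => no
  Position 2: "c" => no
  Position 3: "a" => MATCH
  Position 4: "c" => no
  Position 5: "b" => no
  Position 6: "a" => MATCH
  Position 7: "b" => no
  Position 8: "b" => no
  Position 9: "a" => MATCH
  Position 10: "c" => no
  Position 11: "b" => no
  Position 12: "c" => no
  Position 13: "c" => no
Total occurrences: 3

3


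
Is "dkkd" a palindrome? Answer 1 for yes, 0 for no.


Input: dkkd
Reversed: dkkd
  Compare pos 0 ('d') with pos 3 ('d'): match
  Compare pos 1 ('k') with pos 2 ('k'): match
Result: palindrome

1


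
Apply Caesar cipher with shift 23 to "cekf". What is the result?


Caesar cipher: shift "cekf" by 23
  'c' (pos 2) + 23 = pos 25 = 'z'
  'e' (pos 4) + 23 = pos 1 = 'b'
  'k' (pos 10) + 23 = pos 7 = 'h'
  'f' (pos 5) + 23 = pos 2 = 'c'
Result: zbhc

zbhc


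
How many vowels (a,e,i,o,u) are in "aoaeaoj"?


Input: aoaeaoj
Checking each character:
  'a' at position 0: vowel (running total: 1)
  'o' at position 1: vowel (running total: 2)
  'a' at position 2: vowel (running total: 3)
  'e' at position 3: vowel (running total: 4)
  'a' at position 4: vowel (running total: 5)
  'o' at position 5: vowel (running total: 6)
  'j' at position 6: consonant
Total vowels: 6

6


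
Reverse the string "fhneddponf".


Input: fhneddponf
Reading characters right to left:
  Position 9: 'f'
  Position 8: 'n'
  Position 7: 'o'
  Position 6: 'p'
  Position 5: 'd'
  Position 4: 'd'
  Position 3: 'e'
  Position 2: 'n'
  Position 1: 'h'
  Position 0: 'f'
Reversed: fnopddenhf

fnopddenhf


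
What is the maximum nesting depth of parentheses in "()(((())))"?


Input: "()(((())))"
Tracking depth:
  Position 0 '(': depth becomes 1
  Position 1 ')': depth becomes 0
  Position 2 '(': depth becomes 1
  Position 3 '(': depth becomes 2
  Position 4 '(': depth becomes 3
  Position 5 '(': depth becomes 4
  Position 6 ')': depth becomes 3
  Position 7 ')': depth becomes 2
  Position 8 ')': depth becomes 1
  Position 9 ')': depth becomes 0
Maximum depth reached: 4

4


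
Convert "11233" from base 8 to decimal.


Input: "11233" in base 8
Positional expansion:
  Digit '1' (value 1) x 8^4 = 4096
  Digit '1' (value 1) x 8^3 = 512
  Digit '2' (value 2) x 8^2 = 128
  Digit '3' (value 3) x 8^1 = 24
  Digit '3' (value 3) x 8^0 = 3
Sum = 4763

4763


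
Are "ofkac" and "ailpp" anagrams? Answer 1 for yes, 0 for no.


Strings: "ofkac", "ailpp"
Sorted first:  acfko
Sorted second: ailpp
Differ at position 1: 'c' vs 'i' => not anagrams

0


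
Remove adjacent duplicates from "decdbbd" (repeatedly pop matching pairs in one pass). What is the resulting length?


Input: decdbbd
Stack-based adjacent duplicate removal:
  Read 'd': push. Stack: d
  Read 'e': push. Stack: de
  Read 'c': push. Stack: dec
  Read 'd': push. Stack: decd
  Read 'b': push. Stack: decdb
  Read 'b': matches stack top 'b' => pop. Stack: decd
  Read 'd': matches stack top 'd' => pop. Stack: dec
Final stack: "dec" (length 3)

3


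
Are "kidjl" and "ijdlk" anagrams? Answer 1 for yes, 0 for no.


Strings: "kidjl", "ijdlk"
Sorted first:  dijkl
Sorted second: dijkl
Sorted forms match => anagrams

1


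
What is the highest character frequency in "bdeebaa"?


Input: bdeebaa
Character counts:
  'a': 2
  'b': 2
  'd': 1
  'e': 2
Maximum frequency: 2

2


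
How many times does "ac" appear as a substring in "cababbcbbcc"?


Searching for "ac" in "cababbcbbcc"
Scanning each position:
  Position 0: "ca" => no
  Position 1: "ab" => no
  Position 2: "ba" => no
  Position 3: "ab" => no
  Position 4: "bb" => no
  Position 5: "bc" => no
  Position 6: "cb" => no
  Position 7: "bb" => no
  Position 8: "bc" => no
  Position 9: "cc" => no
Total occurrences: 0

0


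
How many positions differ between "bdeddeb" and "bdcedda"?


Comparing "bdeddeb" and "bdcedda" position by position:
  Position 0: 'b' vs 'b' => same
  Position 1: 'd' vs 'd' => same
  Position 2: 'e' vs 'c' => DIFFER
  Position 3: 'd' vs 'e' => DIFFER
  Position 4: 'd' vs 'd' => same
  Position 5: 'e' vs 'd' => DIFFER
  Position 6: 'b' vs 'a' => DIFFER
Positions that differ: 4

4


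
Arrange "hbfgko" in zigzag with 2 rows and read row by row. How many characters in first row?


Zigzag "hbfgko" into 2 rows:
Placing characters:
  'h' => row 0
  'b' => row 1
  'f' => row 0
  'g' => row 1
  'k' => row 0
  'o' => row 1
Rows:
  Row 0: "hfk"
  Row 1: "bgo"
First row length: 3

3


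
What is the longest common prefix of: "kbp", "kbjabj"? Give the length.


Words: kbp, kbjabj
  Position 0: all 'k' => match
  Position 1: all 'b' => match
  Position 2: ('p', 'j') => mismatch, stop
LCP = "kb" (length 2)

2


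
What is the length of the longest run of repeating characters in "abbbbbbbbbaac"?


Input: "abbbbbbbbbaac"
Scanning for longest run:
  Position 1 ('b'): new char, reset run to 1
  Position 2 ('b'): continues run of 'b', length=2
  Position 3 ('b'): continues run of 'b', length=3
  Position 4 ('b'): continues run of 'b', length=4
  Position 5 ('b'): continues run of 'b', length=5
  Position 6 ('b'): continues run of 'b', length=6
  Position 7 ('b'): continues run of 'b', length=7
  Position 8 ('b'): continues run of 'b', length=8
  Position 9 ('b'): continues run of 'b', length=9
  Position 10 ('a'): new char, reset run to 1
  Position 11 ('a'): continues run of 'a', length=2
  Position 12 ('c'): new char, reset run to 1
Longest run: 'b' with length 9

9


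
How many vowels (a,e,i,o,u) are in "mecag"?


Input: mecag
Checking each character:
  'm' at position 0: consonant
  'e' at position 1: vowel (running total: 1)
  'c' at position 2: consonant
  'a' at position 3: vowel (running total: 2)
  'g' at position 4: consonant
Total vowels: 2

2


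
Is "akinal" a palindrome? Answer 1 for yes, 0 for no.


Input: akinal
Reversed: lanika
  Compare pos 0 ('a') with pos 5 ('l'): MISMATCH
  Compare pos 1 ('k') with pos 4 ('a'): MISMATCH
  Compare pos 2 ('i') with pos 3 ('n'): MISMATCH
Result: not a palindrome

0


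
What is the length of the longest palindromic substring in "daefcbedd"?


Input: "daefcbedd"
Checking substrings for palindromes:
  [7:9] "dd" (len 2) => palindrome
Longest palindromic substring: "dd" with length 2

2


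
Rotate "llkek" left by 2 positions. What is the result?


Input: "llkek", rotate left by 2
First 2 characters: "ll"
Remaining characters: "kek"
Concatenate remaining + first: "kek" + "ll" = "kekll"

kekll


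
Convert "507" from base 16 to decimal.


Input: "507" in base 16
Positional expansion:
  Digit '5' (value 5) x 16^2 = 1280
  Digit '0' (value 0) x 16^1 = 0
  Digit '7' (value 7) x 16^0 = 7
Sum = 1287

1287


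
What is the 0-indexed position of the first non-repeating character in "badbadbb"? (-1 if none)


Input: badbadbb
Character frequencies:
  'a': 2
  'b': 4
  'd': 2
Scanning left to right for freq == 1:
  Position 0 ('b'): freq=4, skip
  Position 1 ('a'): freq=2, skip
  Position 2 ('d'): freq=2, skip
  Position 3 ('b'): freq=4, skip
  Position 4 ('a'): freq=2, skip
  Position 5 ('d'): freq=2, skip
  Position 6 ('b'): freq=4, skip
  Position 7 ('b'): freq=4, skip
  No unique character found => answer = -1

-1


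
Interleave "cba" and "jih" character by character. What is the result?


Interleaving "cba" and "jih":
  Position 0: 'c' from first, 'j' from second => "cj"
  Position 1: 'b' from first, 'i' from second => "bi"
  Position 2: 'a' from first, 'h' from second => "ah"
Result: cjbiah

cjbiah


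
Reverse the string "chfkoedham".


Input: chfkoedham
Reading characters right to left:
  Position 9: 'm'
  Position 8: 'a'
  Position 7: 'h'
  Position 6: 'd'
  Position 5: 'e'
  Position 4: 'o'
  Position 3: 'k'
  Position 2: 'f'
  Position 1: 'h'
  Position 0: 'c'
Reversed: mahdeokfhc

mahdeokfhc


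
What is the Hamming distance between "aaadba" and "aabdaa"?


Comparing "aaadba" and "aabdaa" position by position:
  Position 0: 'a' vs 'a' => same
  Position 1: 'a' vs 'a' => same
  Position 2: 'a' vs 'b' => differ
  Position 3: 'd' vs 'd' => same
  Position 4: 'b' vs 'a' => differ
  Position 5: 'a' vs 'a' => same
Total differences (Hamming distance): 2

2


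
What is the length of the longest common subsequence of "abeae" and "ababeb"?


LCS of "abeae" and "ababeb"
DP table:
           a    b    a    b    e    b
      0    0    0    0    0    0    0
  a   0    1    1    1    1    1    1
  b   0    1    2    2    2    2    2
  e   0    1    2    2    2    3    3
  a   0    1    2    3    3    3    3
  e   0    1    2    3    3    4    4
LCS length = dp[5][6] = 4

4


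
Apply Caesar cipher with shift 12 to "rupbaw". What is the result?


Caesar cipher: shift "rupbaw" by 12
  'r' (pos 17) + 12 = pos 3 = 'd'
  'u' (pos 20) + 12 = pos 6 = 'g'
  'p' (pos 15) + 12 = pos 1 = 'b'
  'b' (pos 1) + 12 = pos 13 = 'n'
  'a' (pos 0) + 12 = pos 12 = 'm'
  'w' (pos 22) + 12 = pos 8 = 'i'
Result: dgbnmi

dgbnmi


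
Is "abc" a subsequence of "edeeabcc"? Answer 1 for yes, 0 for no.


Check if "abc" is a subsequence of "edeeabcc"
Greedy scan:
  Position 0 ('e'): no match needed
  Position 1 ('d'): no match needed
  Position 2 ('e'): no match needed
  Position 3 ('e'): no match needed
  Position 4 ('a'): matches sub[0] = 'a'
  Position 5 ('b'): matches sub[1] = 'b'
  Position 6 ('c'): matches sub[2] = 'c'
  Position 7 ('c'): no match needed
All 3 characters matched => is a subsequence

1


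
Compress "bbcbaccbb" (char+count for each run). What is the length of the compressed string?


Input: bbcbaccbb
Runs:
  'b' x 2 => "b2"
  'c' x 1 => "c1"
  'b' x 1 => "b1"
  'a' x 1 => "a1"
  'c' x 2 => "c2"
  'b' x 2 => "b2"
Compressed: "b2c1b1a1c2b2"
Compressed length: 12

12


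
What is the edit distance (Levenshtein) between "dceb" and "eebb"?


Computing edit distance: "dceb" -> "eebb"
DP table:
           e    e    b    b
      0    1    2    3    4
  d   1    1    2    3    4
  c   2    2    2    3    4
  e   3    2    2    3    4
  b   4    3    3    2    3
Edit distance = dp[4][4] = 3

3


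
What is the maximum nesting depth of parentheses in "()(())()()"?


Input: "()(())()()"
Tracking depth:
  Position 0 '(': depth becomes 1
  Position 1 ')': depth becomes 0
  Position 2 '(': depth becomes 1
  Position 3 '(': depth becomes 2
  Position 4 ')': depth becomes 1
  Position 5 ')': depth becomes 0
  Position 6 '(': depth becomes 1
  Position 7 ')': depth becomes 0
  Position 8 '(': depth becomes 1
  Position 9 ')': depth becomes 0
Maximum depth reached: 2

2


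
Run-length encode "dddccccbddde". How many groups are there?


Input: dddccccbddde
Scanning for consecutive runs:
  Group 1: 'd' x 3 (positions 0-2)
  Group 2: 'c' x 4 (positions 3-6)
  Group 3: 'b' x 1 (positions 7-7)
  Group 4: 'd' x 3 (positions 8-10)
  Group 5: 'e' x 1 (positions 11-11)
Total groups: 5

5


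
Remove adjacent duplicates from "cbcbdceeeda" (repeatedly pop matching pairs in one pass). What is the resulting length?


Input: cbcbdceeeda
Stack-based adjacent duplicate removal:
  Read 'c': push. Stack: c
  Read 'b': push. Stack: cb
  Read 'c': push. Stack: cbc
  Read 'b': push. Stack: cbcb
  Read 'd': push. Stack: cbcbd
  Read 'c': push. Stack: cbcbdc
  Read 'e': push. Stack: cbcbdce
  Read 'e': matches stack top 'e' => pop. Stack: cbcbdc
  Read 'e': push. Stack: cbcbdce
  Read 'd': push. Stack: cbcbdced
  Read 'a': push. Stack: cbcbdceda
Final stack: "cbcbdceda" (length 9)

9


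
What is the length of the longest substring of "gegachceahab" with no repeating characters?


Input: "gegachceahab"
Sliding window (track last position of each char):
  Position 0 ('g'): window [0,0] length 1 -- new best
  Position 1 ('e'): window [0,1] length 2 -- new best
  Position 2 ('g'): repeat (last at 0), move window start to 1
  Position 2 ('g'): window [1,2] length 2
  Position 3 ('a'): window [1,3] length 3 -- new best
  Position 4 ('c'): window [1,4] length 4 -- new best
  Position 5 ('h'): window [1,5] length 5 -- new best
  Position 6 ('c'): repeat (last at 4), move window start to 5
  Position 6 ('c'): window [5,6] length 2
  Position 7 ('e'): window [5,7] length 3
  Position 8 ('a'): window [5,8] length 4
  Position 9 ('h'): repeat (last at 5), move window start to 6
  Position 9 ('h'): window [6,9] length 4
  Position 10 ('a'): repeat (last at 8), move window start to 9
  Position 10 ('a'): window [9,10] length 2
  Position 11 ('b'): window [9,11] length 3
Longest substring with no repeats: "egach" with length 5

5


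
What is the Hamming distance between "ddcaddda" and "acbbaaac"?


Comparing "ddcaddda" and "acbbaaac" position by position:
  Position 0: 'd' vs 'a' => differ
  Position 1: 'd' vs 'c' => differ
  Position 2: 'c' vs 'b' => differ
  Position 3: 'a' vs 'b' => differ
  Position 4: 'd' vs 'a' => differ
  Position 5: 'd' vs 'a' => differ
  Position 6: 'd' vs 'a' => differ
  Position 7: 'a' vs 'c' => differ
Total differences (Hamming distance): 8

8


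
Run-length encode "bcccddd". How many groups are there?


Input: bcccddd
Scanning for consecutive runs:
  Group 1: 'b' x 1 (positions 0-0)
  Group 2: 'c' x 3 (positions 1-3)
  Group 3: 'd' x 3 (positions 4-6)
Total groups: 3

3


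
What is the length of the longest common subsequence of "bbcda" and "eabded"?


LCS of "bbcda" and "eabded"
DP table:
           e    a    b    d    e    d
      0    0    0    0    0    0    0
  b   0    0    0    1    1    1    1
  b   0    0    0    1    1    1    1
  c   0    0    0    1    1    1    1
  d   0    0    0    1    2    2    2
  a   0    0    1    1    2    2    2
LCS length = dp[5][6] = 2

2


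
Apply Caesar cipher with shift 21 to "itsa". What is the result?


Caesar cipher: shift "itsa" by 21
  'i' (pos 8) + 21 = pos 3 = 'd'
  't' (pos 19) + 21 = pos 14 = 'o'
  's' (pos 18) + 21 = pos 13 = 'n'
  'a' (pos 0) + 21 = pos 21 = 'v'
Result: donv

donv


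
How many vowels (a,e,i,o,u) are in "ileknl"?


Input: ileknl
Checking each character:
  'i' at position 0: vowel (running total: 1)
  'l' at position 1: consonant
  'e' at position 2: vowel (running total: 2)
  'k' at position 3: consonant
  'n' at position 4: consonant
  'l' at position 5: consonant
Total vowels: 2

2


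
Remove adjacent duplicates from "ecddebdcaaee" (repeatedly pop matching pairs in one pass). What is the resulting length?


Input: ecddebdcaaee
Stack-based adjacent duplicate removal:
  Read 'e': push. Stack: e
  Read 'c': push. Stack: ec
  Read 'd': push. Stack: ecd
  Read 'd': matches stack top 'd' => pop. Stack: ec
  Read 'e': push. Stack: ece
  Read 'b': push. Stack: eceb
  Read 'd': push. Stack: ecebd
  Read 'c': push. Stack: ecebdc
  Read 'a': push. Stack: ecebdca
  Read 'a': matches stack top 'a' => pop. Stack: ecebdc
  Read 'e': push. Stack: ecebdce
  Read 'e': matches stack top 'e' => pop. Stack: ecebdc
Final stack: "ecebdc" (length 6)

6


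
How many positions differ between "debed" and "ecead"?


Comparing "debed" and "ecead" position by position:
  Position 0: 'd' vs 'e' => DIFFER
  Position 1: 'e' vs 'c' => DIFFER
  Position 2: 'b' vs 'e' => DIFFER
  Position 3: 'e' vs 'a' => DIFFER
  Position 4: 'd' vs 'd' => same
Positions that differ: 4

4


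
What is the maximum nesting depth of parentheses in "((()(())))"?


Input: "((()(())))"
Tracking depth:
  Position 0 '(': depth becomes 1
  Position 1 '(': depth becomes 2
  Position 2 '(': depth becomes 3
  Position 3 ')': depth becomes 2
  Position 4 '(': depth becomes 3
  Position 5 '(': depth becomes 4
  Position 6 ')': depth becomes 3
  Position 7 ')': depth becomes 2
  Position 8 ')': depth becomes 1
  Position 9 ')': depth becomes 0
Maximum depth reached: 4

4


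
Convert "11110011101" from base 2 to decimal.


Input: "11110011101" in base 2
Positional expansion:
  Digit '1' (value 1) x 2^10 = 1024
  Digit '1' (value 1) x 2^9 = 512
  Digit '1' (value 1) x 2^8 = 256
  Digit '1' (value 1) x 2^7 = 128
  Digit '0' (value 0) x 2^6 = 0
  Digit '0' (value 0) x 2^5 = 0
  Digit '1' (value 1) x 2^4 = 16
  Digit '1' (value 1) x 2^3 = 8
  Digit '1' (value 1) x 2^2 = 4
  Digit '0' (value 0) x 2^1 = 0
  Digit '1' (value 1) x 2^0 = 1
Sum = 1949

1949


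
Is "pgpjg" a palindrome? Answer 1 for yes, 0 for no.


Input: pgpjg
Reversed: gjpgp
  Compare pos 0 ('p') with pos 4 ('g'): MISMATCH
  Compare pos 1 ('g') with pos 3 ('j'): MISMATCH
Result: not a palindrome

0


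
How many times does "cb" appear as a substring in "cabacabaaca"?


Searching for "cb" in "cabacabaaca"
Scanning each position:
  Position 0: "ca" => no
  Position 1: "ab" => no
  Position 2: "ba" => no
  Position 3: "ac" => no
  Position 4: "ca" => no
  Position 5: "ab" => no
  Position 6: "ba" => no
  Position 7: "aa" => no
  Position 8: "ac" => no
  Position 9: "ca" => no
Total occurrences: 0

0


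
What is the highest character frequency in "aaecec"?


Input: aaecec
Character counts:
  'a': 2
  'c': 2
  'e': 2
Maximum frequency: 2

2


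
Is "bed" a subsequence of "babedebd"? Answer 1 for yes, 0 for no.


Check if "bed" is a subsequence of "babedebd"
Greedy scan:
  Position 0 ('b'): matches sub[0] = 'b'
  Position 1 ('a'): no match needed
  Position 2 ('b'): no match needed
  Position 3 ('e'): matches sub[1] = 'e'
  Position 4 ('d'): matches sub[2] = 'd'
  Position 5 ('e'): no match needed
  Position 6 ('b'): no match needed
  Position 7 ('d'): no match needed
All 3 characters matched => is a subsequence

1


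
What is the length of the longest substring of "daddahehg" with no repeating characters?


Input: "daddahehg"
Sliding window (track last position of each char):
  Position 0 ('d'): window [0,0] length 1 -- new best
  Position 1 ('a'): window [0,1] length 2 -- new best
  Position 2 ('d'): repeat (last at 0), move window start to 1
  Position 2 ('d'): window [1,2] length 2
  Position 3 ('d'): repeat (last at 2), move window start to 3
  Position 3 ('d'): window [3,3] length 1
  Position 4 ('a'): window [3,4] length 2
  Position 5 ('h'): window [3,5] length 3 -- new best
  Position 6 ('e'): window [3,6] length 4 -- new best
  Position 7 ('h'): repeat (last at 5), move window start to 6
  Position 7 ('h'): window [6,7] length 2
  Position 8 ('g'): window [6,8] length 3
Longest substring with no repeats: "dahe" with length 4

4


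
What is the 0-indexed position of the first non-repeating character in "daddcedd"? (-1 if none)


Input: daddcedd
Character frequencies:
  'a': 1
  'c': 1
  'd': 5
  'e': 1
Scanning left to right for freq == 1:
  Position 0 ('d'): freq=5, skip
  Position 1 ('a'): unique! => answer = 1

1


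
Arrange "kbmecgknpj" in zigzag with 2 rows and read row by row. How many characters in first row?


Zigzag "kbmecgknpj" into 2 rows:
Placing characters:
  'k' => row 0
  'b' => row 1
  'm' => row 0
  'e' => row 1
  'c' => row 0
  'g' => row 1
  'k' => row 0
  'n' => row 1
  'p' => row 0
  'j' => row 1
Rows:
  Row 0: "kmckp"
  Row 1: "begnj"
First row length: 5

5


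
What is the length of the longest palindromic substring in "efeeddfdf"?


Input: "efeeddfdf"
Checking substrings for palindromes:
  [0:3] "efe" (len 3) => palindrome
  [5:8] "dfd" (len 3) => palindrome
  [6:9] "fdf" (len 3) => palindrome
  [2:4] "ee" (len 2) => palindrome
  [4:6] "dd" (len 2) => palindrome
Longest palindromic substring: "efe" with length 3

3


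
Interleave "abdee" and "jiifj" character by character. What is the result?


Interleaving "abdee" and "jiifj":
  Position 0: 'a' from first, 'j' from second => "aj"
  Position 1: 'b' from first, 'i' from second => "bi"
  Position 2: 'd' from first, 'i' from second => "di"
  Position 3: 'e' from first, 'f' from second => "ef"
  Position 4: 'e' from first, 'j' from second => "ej"
Result: ajbidiefej

ajbidiefej


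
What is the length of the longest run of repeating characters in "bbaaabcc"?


Input: "bbaaabcc"
Scanning for longest run:
  Position 1 ('b'): continues run of 'b', length=2
  Position 2 ('a'): new char, reset run to 1
  Position 3 ('a'): continues run of 'a', length=2
  Position 4 ('a'): continues run of 'a', length=3
  Position 5 ('b'): new char, reset run to 1
  Position 6 ('c'): new char, reset run to 1
  Position 7 ('c'): continues run of 'c', length=2
Longest run: 'a' with length 3

3


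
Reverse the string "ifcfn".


Input: ifcfn
Reading characters right to left:
  Position 4: 'n'
  Position 3: 'f'
  Position 2: 'c'
  Position 1: 'f'
  Position 0: 'i'
Reversed: nfcfi

nfcfi


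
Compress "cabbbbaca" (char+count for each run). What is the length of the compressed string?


Input: cabbbbaca
Runs:
  'c' x 1 => "c1"
  'a' x 1 => "a1"
  'b' x 4 => "b4"
  'a' x 1 => "a1"
  'c' x 1 => "c1"
  'a' x 1 => "a1"
Compressed: "c1a1b4a1c1a1"
Compressed length: 12

12


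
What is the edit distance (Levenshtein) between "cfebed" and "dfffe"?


Computing edit distance: "cfebed" -> "dfffe"
DP table:
           d    f    f    f    e
      0    1    2    3    4    5
  c   1    1    2    3    4    5
  f   2    2    1    2    3    4
  e   3    3    2    2    3    3
  b   4    4    3    3    3    4
  e   5    5    4    4    4    3
  d   6    5    5    5    5    4
Edit distance = dp[6][5] = 4

4


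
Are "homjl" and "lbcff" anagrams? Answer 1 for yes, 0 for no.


Strings: "homjl", "lbcff"
Sorted first:  hjlmo
Sorted second: bcffl
Differ at position 0: 'h' vs 'b' => not anagrams

0


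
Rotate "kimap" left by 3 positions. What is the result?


Input: "kimap", rotate left by 3
First 3 characters: "kim"
Remaining characters: "ap"
Concatenate remaining + first: "ap" + "kim" = "apkim"

apkim


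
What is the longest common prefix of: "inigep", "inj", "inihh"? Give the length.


Words: inigep, inj, inihh
  Position 0: all 'i' => match
  Position 1: all 'n' => match
  Position 2: ('i', 'j', 'i') => mismatch, stop
LCP = "in" (length 2)

2


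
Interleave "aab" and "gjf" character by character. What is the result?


Interleaving "aab" and "gjf":
  Position 0: 'a' from first, 'g' from second => "ag"
  Position 1: 'a' from first, 'j' from second => "aj"
  Position 2: 'b' from first, 'f' from second => "bf"
Result: agajbf

agajbf


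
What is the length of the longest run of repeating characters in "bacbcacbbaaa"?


Input: "bacbcacbbaaa"
Scanning for longest run:
  Position 1 ('a'): new char, reset run to 1
  Position 2 ('c'): new char, reset run to 1
  Position 3 ('b'): new char, reset run to 1
  Position 4 ('c'): new char, reset run to 1
  Position 5 ('a'): new char, reset run to 1
  Position 6 ('c'): new char, reset run to 1
  Position 7 ('b'): new char, reset run to 1
  Position 8 ('b'): continues run of 'b', length=2
  Position 9 ('a'): new char, reset run to 1
  Position 10 ('a'): continues run of 'a', length=2
  Position 11 ('a'): continues run of 'a', length=3
Longest run: 'a' with length 3

3


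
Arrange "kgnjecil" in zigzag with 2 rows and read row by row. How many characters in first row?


Zigzag "kgnjecil" into 2 rows:
Placing characters:
  'k' => row 0
  'g' => row 1
  'n' => row 0
  'j' => row 1
  'e' => row 0
  'c' => row 1
  'i' => row 0
  'l' => row 1
Rows:
  Row 0: "knei"
  Row 1: "gjcl"
First row length: 4

4


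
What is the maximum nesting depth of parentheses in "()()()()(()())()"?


Input: "()()()()(()())()"
Tracking depth:
  Position 0 '(': depth becomes 1
  Position 1 ')': depth becomes 0
  Position 2 '(': depth becomes 1
  Position 3 ')': depth becomes 0
  Position 4 '(': depth becomes 1
  Position 5 ')': depth becomes 0
  Position 6 '(': depth becomes 1
  Position 7 ')': depth becomes 0
  Position 8 '(': depth becomes 1
  Position 9 '(': depth becomes 2
  Position 10 ')': depth becomes 1
  Position 11 '(': depth becomes 2
  Position 12 ')': depth becomes 1
  Position 13 ')': depth becomes 0
  Position 14 '(': depth becomes 1
  Position 15 ')': depth becomes 0
Maximum depth reached: 2

2


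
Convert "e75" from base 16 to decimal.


Input: "e75" in base 16
Positional expansion:
  Digit 'e' (value 14) x 16^2 = 3584
  Digit '7' (value 7) x 16^1 = 112
  Digit '5' (value 5) x 16^0 = 5
Sum = 3701

3701


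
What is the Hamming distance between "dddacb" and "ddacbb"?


Comparing "dddacb" and "ddacbb" position by position:
  Position 0: 'd' vs 'd' => same
  Position 1: 'd' vs 'd' => same
  Position 2: 'd' vs 'a' => differ
  Position 3: 'a' vs 'c' => differ
  Position 4: 'c' vs 'b' => differ
  Position 5: 'b' vs 'b' => same
Total differences (Hamming distance): 3

3


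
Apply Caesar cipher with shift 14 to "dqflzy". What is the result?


Caesar cipher: shift "dqflzy" by 14
  'd' (pos 3) + 14 = pos 17 = 'r'
  'q' (pos 16) + 14 = pos 4 = 'e'
  'f' (pos 5) + 14 = pos 19 = 't'
  'l' (pos 11) + 14 = pos 25 = 'z'
  'z' (pos 25) + 14 = pos 13 = 'n'
  'y' (pos 24) + 14 = pos 12 = 'm'
Result: retznm

retznm


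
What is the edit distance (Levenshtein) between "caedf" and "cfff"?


Computing edit distance: "caedf" -> "cfff"
DP table:
           c    f    f    f
      0    1    2    3    4
  c   1    0    1    2    3
  a   2    1    1    2    3
  e   3    2    2    2    3
  d   4    3    3    3    3
  f   5    4    3    3    3
Edit distance = dp[5][4] = 3

3


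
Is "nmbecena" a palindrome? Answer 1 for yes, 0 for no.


Input: nmbecena
Reversed: anecebmn
  Compare pos 0 ('n') with pos 7 ('a'): MISMATCH
  Compare pos 1 ('m') with pos 6 ('n'): MISMATCH
  Compare pos 2 ('b') with pos 5 ('e'): MISMATCH
  Compare pos 3 ('e') with pos 4 ('c'): MISMATCH
Result: not a palindrome

0


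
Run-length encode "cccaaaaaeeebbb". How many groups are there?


Input: cccaaaaaeeebbb
Scanning for consecutive runs:
  Group 1: 'c' x 3 (positions 0-2)
  Group 2: 'a' x 5 (positions 3-7)
  Group 3: 'e' x 3 (positions 8-10)
  Group 4: 'b' x 3 (positions 11-13)
Total groups: 4

4


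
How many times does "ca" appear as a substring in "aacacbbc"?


Searching for "ca" in "aacacbbc"
Scanning each position:
  Position 0: "aa" => no
  Position 1: "ac" => no
  Position 2: "ca" => MATCH
  Position 3: "ac" => no
  Position 4: "cb" => no
  Position 5: "bb" => no
  Position 6: "bc" => no
Total occurrences: 1

1


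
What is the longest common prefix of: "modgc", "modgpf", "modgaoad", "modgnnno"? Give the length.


Words: modgc, modgpf, modgaoad, modgnnno
  Position 0: all 'm' => match
  Position 1: all 'o' => match
  Position 2: all 'd' => match
  Position 3: all 'g' => match
  Position 4: ('c', 'p', 'a', 'n') => mismatch, stop
LCP = "modg" (length 4)

4


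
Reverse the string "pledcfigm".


Input: pledcfigm
Reading characters right to left:
  Position 8: 'm'
  Position 7: 'g'
  Position 6: 'i'
  Position 5: 'f'
  Position 4: 'c'
  Position 3: 'd'
  Position 2: 'e'
  Position 1: 'l'
  Position 0: 'p'
Reversed: mgifcdelp

mgifcdelp


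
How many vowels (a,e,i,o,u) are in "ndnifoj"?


Input: ndnifoj
Checking each character:
  'n' at position 0: consonant
  'd' at position 1: consonant
  'n' at position 2: consonant
  'i' at position 3: vowel (running total: 1)
  'f' at position 4: consonant
  'o' at position 5: vowel (running total: 2)
  'j' at position 6: consonant
Total vowels: 2

2


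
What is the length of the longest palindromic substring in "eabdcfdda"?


Input: "eabdcfdda"
Checking substrings for palindromes:
  [6:8] "dd" (len 2) => palindrome
Longest palindromic substring: "dd" with length 2

2


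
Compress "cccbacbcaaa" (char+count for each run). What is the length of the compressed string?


Input: cccbacbcaaa
Runs:
  'c' x 3 => "c3"
  'b' x 1 => "b1"
  'a' x 1 => "a1"
  'c' x 1 => "c1"
  'b' x 1 => "b1"
  'c' x 1 => "c1"
  'a' x 3 => "a3"
Compressed: "c3b1a1c1b1c1a3"
Compressed length: 14

14


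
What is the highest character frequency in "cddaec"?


Input: cddaec
Character counts:
  'a': 1
  'c': 2
  'd': 2
  'e': 1
Maximum frequency: 2

2


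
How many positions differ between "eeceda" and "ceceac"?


Comparing "eeceda" and "ceceac" position by position:
  Position 0: 'e' vs 'c' => DIFFER
  Position 1: 'e' vs 'e' => same
  Position 2: 'c' vs 'c' => same
  Position 3: 'e' vs 'e' => same
  Position 4: 'd' vs 'a' => DIFFER
  Position 5: 'a' vs 'c' => DIFFER
Positions that differ: 3

3
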